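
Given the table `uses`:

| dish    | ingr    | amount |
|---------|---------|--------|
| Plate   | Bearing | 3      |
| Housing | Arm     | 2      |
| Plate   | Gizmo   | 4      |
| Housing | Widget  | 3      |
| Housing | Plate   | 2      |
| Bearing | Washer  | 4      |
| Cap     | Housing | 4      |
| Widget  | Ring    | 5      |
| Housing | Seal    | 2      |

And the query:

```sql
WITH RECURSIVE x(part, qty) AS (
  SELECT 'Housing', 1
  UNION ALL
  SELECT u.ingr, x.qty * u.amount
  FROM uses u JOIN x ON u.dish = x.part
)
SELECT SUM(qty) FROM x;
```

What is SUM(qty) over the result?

63

Base: (Housing, qty=1).
Iteration 1: components of {Housing} -> Arm = 1*2 = 2, Plate = 1*2 = 2, Seal = 1*2 = 2, Widget = 1*3 = 3.
Iteration 2: components of {Arm,Plate,Seal,Widget} -> Bearing = 2*3 = 6, Gizmo = 2*4 = 8, Ring = 3*5 = 15.
Iteration 3: components of {Bearing,Gizmo,Ring} -> Washer = 6*4 = 24.
Iteration 4: no further components; recursion stops.
SUM(qty) = 1 + 3 + 2 + 2 + 2 + 15 + 6 + 8 + 24 = 63.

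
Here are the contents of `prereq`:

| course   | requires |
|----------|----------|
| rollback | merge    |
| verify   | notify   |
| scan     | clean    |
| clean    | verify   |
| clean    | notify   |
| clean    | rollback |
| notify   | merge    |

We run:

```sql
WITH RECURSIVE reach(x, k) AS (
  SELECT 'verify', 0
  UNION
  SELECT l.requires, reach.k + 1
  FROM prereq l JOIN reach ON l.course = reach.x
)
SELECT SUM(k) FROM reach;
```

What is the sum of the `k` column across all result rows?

3

Base: (verify, k=0).
Iteration 1: edges from {verify} -> (notify, k=1).
Iteration 2: edges from {notify} -> (merge, k=2).
Iteration 3: no outgoing edges from {merge}; recursion stops.
SUM(k) = 0 + 1 + 2 = 3.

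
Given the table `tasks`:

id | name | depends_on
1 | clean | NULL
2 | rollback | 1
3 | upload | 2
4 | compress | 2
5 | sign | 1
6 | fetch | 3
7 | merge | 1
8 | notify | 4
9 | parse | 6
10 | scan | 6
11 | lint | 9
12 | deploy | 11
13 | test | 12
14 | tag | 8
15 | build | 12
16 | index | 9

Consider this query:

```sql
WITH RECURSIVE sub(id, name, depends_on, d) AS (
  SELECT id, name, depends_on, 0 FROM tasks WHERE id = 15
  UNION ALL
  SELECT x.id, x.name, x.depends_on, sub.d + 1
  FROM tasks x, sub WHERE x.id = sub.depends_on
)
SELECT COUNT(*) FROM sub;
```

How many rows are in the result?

8

Base: id=15 (build), depends_on=12, d 0.
Iteration 1: join on id=12 -> deploy (id 12, depends_on=11, d 1).
Iteration 2: join on id=11 -> lint (id 11, depends_on=9, d 2).
Iteration 3: join on id=9 -> parse (id 9, depends_on=6, d 3).
Iteration 4: join on id=6 -> fetch (id 6, depends_on=3, d 4).
Iteration 5: join on id=3 -> upload (id 3, depends_on=2, d 5).
Iteration 6: join on id=2 -> rollback (id 2, depends_on=1, d 6).
Iteration 7: join on id=1 -> clean (id 1, depends_on=NULL, d 7).
Iteration 8: depends_on is NULL; no match; recursion stops.
Total rows emitted: 8.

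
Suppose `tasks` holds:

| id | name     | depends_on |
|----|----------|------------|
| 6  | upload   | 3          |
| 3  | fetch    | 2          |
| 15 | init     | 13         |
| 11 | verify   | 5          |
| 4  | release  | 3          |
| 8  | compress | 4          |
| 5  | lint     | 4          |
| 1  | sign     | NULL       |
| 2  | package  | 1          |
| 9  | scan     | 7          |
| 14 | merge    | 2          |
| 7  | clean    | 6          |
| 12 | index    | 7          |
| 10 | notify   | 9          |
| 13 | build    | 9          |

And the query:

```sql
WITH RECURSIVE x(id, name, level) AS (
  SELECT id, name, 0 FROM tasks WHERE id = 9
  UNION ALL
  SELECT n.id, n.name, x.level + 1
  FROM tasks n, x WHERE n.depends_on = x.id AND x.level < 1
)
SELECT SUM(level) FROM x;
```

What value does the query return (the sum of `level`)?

Base: id=9 (scan) at level 0.
Iteration 1: rows with depends_on in {9} -> notify (id 10, level 1), build (id 13, level 1).
Iteration 2: level < 1 fails for all current rows; recursion stops.
SUM(level) = 0 + 1 + 1 = 2.

2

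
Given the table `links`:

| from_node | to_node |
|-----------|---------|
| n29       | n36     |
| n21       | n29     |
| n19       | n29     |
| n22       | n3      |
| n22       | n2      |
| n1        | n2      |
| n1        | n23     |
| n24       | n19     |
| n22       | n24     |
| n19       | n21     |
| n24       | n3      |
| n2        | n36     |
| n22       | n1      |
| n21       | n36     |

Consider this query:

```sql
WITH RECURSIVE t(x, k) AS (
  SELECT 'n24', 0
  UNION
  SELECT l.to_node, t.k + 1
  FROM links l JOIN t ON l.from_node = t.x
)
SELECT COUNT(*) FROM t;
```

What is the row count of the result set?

Base: (n24, k=0).
Iteration 1: edges from {n24} -> (n19, k=1), (n3, k=1).
Iteration 2: edges from {n19,n3} -> (n21, k=2), (n29, k=2).
Iteration 3: edges from {n21,n29} -> (n29, k=3), (n36, k=3). [UNION drops 1 duplicate row(s)]
Iteration 4: edges from {n29,n36} -> (n36, k=4).
Iteration 5: no outgoing edges from {n36}; recursion stops.
Total rows emitted: 8.

8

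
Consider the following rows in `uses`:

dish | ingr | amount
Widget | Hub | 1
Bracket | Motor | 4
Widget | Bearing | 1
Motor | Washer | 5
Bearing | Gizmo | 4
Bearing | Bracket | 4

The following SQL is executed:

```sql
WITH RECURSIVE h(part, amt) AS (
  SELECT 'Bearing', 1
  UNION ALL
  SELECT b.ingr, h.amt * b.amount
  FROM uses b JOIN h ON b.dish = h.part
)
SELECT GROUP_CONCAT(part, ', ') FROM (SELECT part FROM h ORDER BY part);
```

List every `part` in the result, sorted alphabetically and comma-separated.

Bearing, Bracket, Gizmo, Motor, Washer

Base: (Bearing, amt=1).
Iteration 1: components of {Bearing} -> Bracket = 1*4 = 4, Gizmo = 1*4 = 4.
Iteration 2: components of {Bracket,Gizmo} -> Motor = 4*4 = 16.
Iteration 3: components of {Motor} -> Washer = 16*5 = 80.
Iteration 4: no further components; recursion stops.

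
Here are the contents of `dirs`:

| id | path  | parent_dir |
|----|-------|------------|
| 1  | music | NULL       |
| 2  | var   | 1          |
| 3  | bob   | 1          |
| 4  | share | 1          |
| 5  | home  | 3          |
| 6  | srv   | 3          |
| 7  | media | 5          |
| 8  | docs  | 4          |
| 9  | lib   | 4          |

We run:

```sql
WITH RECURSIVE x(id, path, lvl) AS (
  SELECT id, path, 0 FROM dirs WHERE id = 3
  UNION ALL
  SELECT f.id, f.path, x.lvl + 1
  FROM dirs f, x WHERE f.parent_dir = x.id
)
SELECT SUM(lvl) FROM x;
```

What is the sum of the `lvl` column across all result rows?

4

Base: id=3 (bob) at lvl 0.
Iteration 1: rows with parent_dir in {3} -> home (id 5, lvl 1), srv (id 6, lvl 1).
Iteration 2: rows with parent_dir in {5,6} -> media (id 7, lvl 2).
Iteration 3: no rows with parent_dir in {7}; recursion stops.
SUM(lvl) = 0 + 1 + 1 + 2 = 4.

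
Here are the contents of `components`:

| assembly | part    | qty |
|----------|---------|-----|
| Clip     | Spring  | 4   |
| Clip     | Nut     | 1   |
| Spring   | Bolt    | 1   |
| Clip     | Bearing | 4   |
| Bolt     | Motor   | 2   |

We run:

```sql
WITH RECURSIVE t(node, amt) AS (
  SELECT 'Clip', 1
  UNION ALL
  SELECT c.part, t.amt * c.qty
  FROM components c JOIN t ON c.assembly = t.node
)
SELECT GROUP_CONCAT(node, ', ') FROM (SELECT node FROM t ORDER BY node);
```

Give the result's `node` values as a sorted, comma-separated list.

Bearing, Bolt, Clip, Motor, Nut, Spring

Base: (Clip, amt=1).
Iteration 1: components of {Clip} -> Bearing = 1*4 = 4, Nut = 1*1 = 1, Spring = 1*4 = 4.
Iteration 2: components of {Bearing,Nut,Spring} -> Bolt = 4*1 = 4.
Iteration 3: components of {Bolt} -> Motor = 4*2 = 8.
Iteration 4: no further components; recursion stops.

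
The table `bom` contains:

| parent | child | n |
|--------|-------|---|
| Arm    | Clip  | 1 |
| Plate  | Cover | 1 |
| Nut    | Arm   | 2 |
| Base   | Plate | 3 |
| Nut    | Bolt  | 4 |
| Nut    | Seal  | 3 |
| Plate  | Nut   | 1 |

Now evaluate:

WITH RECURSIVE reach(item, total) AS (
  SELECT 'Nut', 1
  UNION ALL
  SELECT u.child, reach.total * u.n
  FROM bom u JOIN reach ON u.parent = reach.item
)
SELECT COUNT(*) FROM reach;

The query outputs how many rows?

Base: (Nut, total=1).
Iteration 1: components of {Nut} -> Arm = 1*2 = 2, Bolt = 1*4 = 4, Seal = 1*3 = 3.
Iteration 2: components of {Arm,Bolt,Seal} -> Clip = 2*1 = 2.
Iteration 3: no further components; recursion stops.
Total rows emitted: 5.

5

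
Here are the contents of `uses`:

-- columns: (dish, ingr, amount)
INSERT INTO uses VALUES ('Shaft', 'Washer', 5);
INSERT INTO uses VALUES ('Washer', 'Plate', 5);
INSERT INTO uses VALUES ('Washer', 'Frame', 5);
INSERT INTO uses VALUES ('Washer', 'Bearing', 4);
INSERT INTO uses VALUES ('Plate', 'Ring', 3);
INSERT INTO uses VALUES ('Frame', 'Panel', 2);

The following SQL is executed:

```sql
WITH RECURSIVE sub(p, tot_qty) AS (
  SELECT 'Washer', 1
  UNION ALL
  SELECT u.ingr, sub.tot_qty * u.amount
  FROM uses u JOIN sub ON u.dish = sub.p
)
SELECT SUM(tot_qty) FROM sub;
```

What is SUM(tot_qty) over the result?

Base: (Washer, tot_qty=1).
Iteration 1: components of {Washer} -> Bearing = 1*4 = 4, Frame = 1*5 = 5, Plate = 1*5 = 5.
Iteration 2: components of {Bearing,Frame,Plate} -> Panel = 5*2 = 10, Ring = 5*3 = 15.
Iteration 3: no further components; recursion stops.
SUM(tot_qty) = 1 + 5 + 5 + 4 + 15 + 10 = 40.

40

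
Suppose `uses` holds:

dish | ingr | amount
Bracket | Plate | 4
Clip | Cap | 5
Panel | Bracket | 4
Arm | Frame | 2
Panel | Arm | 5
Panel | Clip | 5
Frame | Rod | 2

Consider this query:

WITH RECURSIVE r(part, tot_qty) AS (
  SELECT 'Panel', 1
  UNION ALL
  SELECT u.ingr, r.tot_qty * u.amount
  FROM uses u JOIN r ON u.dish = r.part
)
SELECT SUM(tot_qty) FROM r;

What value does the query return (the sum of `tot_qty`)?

86

Base: (Panel, tot_qty=1).
Iteration 1: components of {Panel} -> Arm = 1*5 = 5, Bracket = 1*4 = 4, Clip = 1*5 = 5.
Iteration 2: components of {Arm,Bracket,Clip} -> Cap = 5*5 = 25, Frame = 5*2 = 10, Plate = 4*4 = 16.
Iteration 3: components of {Cap,Frame,Plate} -> Rod = 10*2 = 20.
Iteration 4: no further components; recursion stops.
SUM(tot_qty) = 1 + 5 + 5 + 4 + 25 + 10 + 16 + 20 = 86.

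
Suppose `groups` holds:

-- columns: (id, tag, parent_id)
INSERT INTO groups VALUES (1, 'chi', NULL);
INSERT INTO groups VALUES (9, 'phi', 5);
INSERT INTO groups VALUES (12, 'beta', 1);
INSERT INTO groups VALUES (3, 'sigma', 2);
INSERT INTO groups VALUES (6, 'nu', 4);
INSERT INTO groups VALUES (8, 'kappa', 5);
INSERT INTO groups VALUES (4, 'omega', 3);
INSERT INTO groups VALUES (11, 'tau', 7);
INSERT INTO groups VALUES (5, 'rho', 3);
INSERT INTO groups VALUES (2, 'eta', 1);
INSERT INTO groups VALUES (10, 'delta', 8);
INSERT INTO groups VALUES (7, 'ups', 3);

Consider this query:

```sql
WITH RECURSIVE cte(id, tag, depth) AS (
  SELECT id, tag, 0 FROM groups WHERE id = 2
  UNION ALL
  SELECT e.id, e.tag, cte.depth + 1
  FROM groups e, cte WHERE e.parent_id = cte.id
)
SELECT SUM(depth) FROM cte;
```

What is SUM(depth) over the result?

Base: id=2 (eta) at depth 0.
Iteration 1: rows with parent_id in {2} -> sigma (id 3, depth 1).
Iteration 2: rows with parent_id in {3} -> omega (id 4, depth 2), rho (id 5, depth 2), ups (id 7, depth 2).
Iteration 3: rows with parent_id in {4,5,7} -> nu (id 6, depth 3), kappa (id 8, depth 3), phi (id 9, depth 3), tau (id 11, depth 3).
Iteration 4: rows with parent_id in {6,8,9,11} -> delta (id 10, depth 4).
Iteration 5: no rows with parent_id in {10}; recursion stops.
SUM(depth) = 0 + 1 + 2 + 2 + 2 + 3 + 3 + 3 + 3 + 4 = 23.

23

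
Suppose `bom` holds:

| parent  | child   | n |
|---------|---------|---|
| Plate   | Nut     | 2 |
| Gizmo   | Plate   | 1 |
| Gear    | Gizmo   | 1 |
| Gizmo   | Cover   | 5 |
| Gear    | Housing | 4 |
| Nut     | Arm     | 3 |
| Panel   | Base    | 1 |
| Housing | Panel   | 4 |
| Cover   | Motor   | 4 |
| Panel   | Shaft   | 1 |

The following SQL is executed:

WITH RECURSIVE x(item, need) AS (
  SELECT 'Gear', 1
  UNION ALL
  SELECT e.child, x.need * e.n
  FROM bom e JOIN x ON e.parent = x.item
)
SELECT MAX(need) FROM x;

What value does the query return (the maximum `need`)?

Base: (Gear, need=1).
Iteration 1: components of {Gear} -> Gizmo = 1*1 = 1, Housing = 1*4 = 4.
Iteration 2: components of {Gizmo,Housing} -> Cover = 1*5 = 5, Panel = 4*4 = 16, Plate = 1*1 = 1.
Iteration 3: components of {Cover,Panel,Plate} -> Base = 16*1 = 16, Motor = 5*4 = 20, Nut = 1*2 = 2, Shaft = 16*1 = 16.
Iteration 4: components of {Base,Motor,Nut,Shaft} -> Arm = 2*3 = 6.
Iteration 5: no further components; recursion stops.
need values: 1, 1, 4, 1, 5, 16, 2, 20, 16, 16, 6; the maximum is 20.

20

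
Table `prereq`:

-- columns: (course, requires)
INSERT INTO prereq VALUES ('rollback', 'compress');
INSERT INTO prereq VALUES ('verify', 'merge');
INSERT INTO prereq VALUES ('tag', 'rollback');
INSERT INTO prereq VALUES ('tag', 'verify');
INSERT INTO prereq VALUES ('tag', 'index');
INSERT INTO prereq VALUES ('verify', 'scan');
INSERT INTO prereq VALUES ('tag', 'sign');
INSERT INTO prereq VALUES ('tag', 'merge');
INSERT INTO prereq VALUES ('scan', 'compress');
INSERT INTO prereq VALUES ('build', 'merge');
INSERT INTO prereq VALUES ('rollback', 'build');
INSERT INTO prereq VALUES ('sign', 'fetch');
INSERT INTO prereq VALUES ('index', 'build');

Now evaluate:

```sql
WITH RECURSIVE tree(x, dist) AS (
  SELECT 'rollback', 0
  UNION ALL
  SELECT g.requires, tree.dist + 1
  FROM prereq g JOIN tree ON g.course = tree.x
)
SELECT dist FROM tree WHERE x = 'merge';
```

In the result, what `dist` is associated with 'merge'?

Base: (rollback, dist=0).
Iteration 1: edges from {rollback} -> (build, dist=1), (compress, dist=1).
Iteration 2: edges from {build,compress} -> (merge, dist=2).
Iteration 3: no outgoing edges from {merge}; recursion stops.

2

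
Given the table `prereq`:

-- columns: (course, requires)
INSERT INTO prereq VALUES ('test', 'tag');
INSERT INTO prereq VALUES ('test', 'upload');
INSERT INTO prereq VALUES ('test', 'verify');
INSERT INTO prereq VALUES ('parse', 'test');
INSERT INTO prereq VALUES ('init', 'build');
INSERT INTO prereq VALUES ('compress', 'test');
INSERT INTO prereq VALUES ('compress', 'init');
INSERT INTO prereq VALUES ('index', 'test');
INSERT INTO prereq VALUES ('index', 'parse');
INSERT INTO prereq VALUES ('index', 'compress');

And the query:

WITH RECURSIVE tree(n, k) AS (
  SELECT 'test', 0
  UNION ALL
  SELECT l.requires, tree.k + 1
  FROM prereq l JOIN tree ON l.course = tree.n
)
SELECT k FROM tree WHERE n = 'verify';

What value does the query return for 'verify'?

Base: (test, k=0).
Iteration 1: edges from {test} -> (tag, k=1), (upload, k=1), (verify, k=1).
Iteration 2: no outgoing edges from {tag,upload,verify}; recursion stops.

1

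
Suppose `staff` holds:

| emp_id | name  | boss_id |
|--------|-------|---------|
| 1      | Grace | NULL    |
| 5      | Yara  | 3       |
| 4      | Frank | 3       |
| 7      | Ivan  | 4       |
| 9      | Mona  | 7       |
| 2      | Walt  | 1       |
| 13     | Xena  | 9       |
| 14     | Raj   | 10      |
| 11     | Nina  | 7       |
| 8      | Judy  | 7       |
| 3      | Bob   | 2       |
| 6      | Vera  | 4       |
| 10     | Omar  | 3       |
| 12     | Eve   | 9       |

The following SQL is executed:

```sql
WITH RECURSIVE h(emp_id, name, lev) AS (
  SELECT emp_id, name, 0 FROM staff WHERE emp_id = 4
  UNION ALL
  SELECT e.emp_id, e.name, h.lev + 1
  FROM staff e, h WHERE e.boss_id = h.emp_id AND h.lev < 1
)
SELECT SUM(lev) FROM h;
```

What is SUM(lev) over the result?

Base: emp_id=4 (Frank) at lev 0.
Iteration 1: rows with boss_id in {4} -> Vera (id 6, lev 1), Ivan (id 7, lev 1).
Iteration 2: lev < 1 fails for all current rows; recursion stops.
SUM(lev) = 0 + 1 + 1 = 2.

2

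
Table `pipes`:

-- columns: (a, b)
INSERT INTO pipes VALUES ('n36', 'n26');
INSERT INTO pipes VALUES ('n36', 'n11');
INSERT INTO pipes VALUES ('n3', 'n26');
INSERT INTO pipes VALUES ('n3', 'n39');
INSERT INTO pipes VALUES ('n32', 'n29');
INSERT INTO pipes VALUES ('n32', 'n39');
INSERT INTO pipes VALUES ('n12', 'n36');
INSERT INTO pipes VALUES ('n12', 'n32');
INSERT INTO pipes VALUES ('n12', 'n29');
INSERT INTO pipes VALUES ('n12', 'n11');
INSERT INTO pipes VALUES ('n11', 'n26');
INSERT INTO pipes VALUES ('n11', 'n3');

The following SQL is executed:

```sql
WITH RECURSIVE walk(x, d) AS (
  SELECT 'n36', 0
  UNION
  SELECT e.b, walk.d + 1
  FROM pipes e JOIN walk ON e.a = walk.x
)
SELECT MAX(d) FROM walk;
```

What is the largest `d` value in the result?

Base: (n36, d=0).
Iteration 1: edges from {n36} -> (n11, d=1), (n26, d=1).
Iteration 2: edges from {n11,n26} -> (n26, d=2), (n3, d=2).
Iteration 3: edges from {n26,n3} -> (n26, d=3), (n39, d=3).
Iteration 4: no outgoing edges from {n26,n39}; recursion stops.
d values: 0, 1, 1, 2, 2, 3, 3; the maximum is 3.

3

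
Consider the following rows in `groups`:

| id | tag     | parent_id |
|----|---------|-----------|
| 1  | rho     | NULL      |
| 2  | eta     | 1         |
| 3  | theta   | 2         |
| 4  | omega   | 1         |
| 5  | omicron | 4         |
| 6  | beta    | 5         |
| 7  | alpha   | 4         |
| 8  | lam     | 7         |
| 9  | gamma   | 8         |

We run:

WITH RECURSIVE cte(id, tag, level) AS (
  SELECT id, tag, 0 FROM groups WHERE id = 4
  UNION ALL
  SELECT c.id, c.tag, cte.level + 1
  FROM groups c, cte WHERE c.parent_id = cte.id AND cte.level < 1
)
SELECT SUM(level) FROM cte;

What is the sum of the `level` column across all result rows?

2

Base: id=4 (omega) at level 0.
Iteration 1: rows with parent_id in {4} -> omicron (id 5, level 1), alpha (id 7, level 1).
Iteration 2: level < 1 fails for all current rows; recursion stops.
SUM(level) = 0 + 1 + 1 = 2.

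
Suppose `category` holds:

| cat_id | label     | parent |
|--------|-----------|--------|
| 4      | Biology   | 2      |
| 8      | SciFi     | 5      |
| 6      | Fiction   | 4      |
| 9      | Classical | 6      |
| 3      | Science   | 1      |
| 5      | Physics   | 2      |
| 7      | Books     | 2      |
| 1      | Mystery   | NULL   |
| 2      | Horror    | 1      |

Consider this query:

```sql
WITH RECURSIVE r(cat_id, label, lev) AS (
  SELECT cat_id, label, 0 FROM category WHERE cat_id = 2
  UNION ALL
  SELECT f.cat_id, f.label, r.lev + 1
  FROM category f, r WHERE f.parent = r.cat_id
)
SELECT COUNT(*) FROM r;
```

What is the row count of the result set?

Base: cat_id=2 (Horror) at lev 0.
Iteration 1: rows with parent in {2} -> Biology (id 4, lev 1), Physics (id 5, lev 1), Books (id 7, lev 1).
Iteration 2: rows with parent in {4,5,7} -> Fiction (id 6, lev 2), SciFi (id 8, lev 2).
Iteration 3: rows with parent in {6,8} -> Classical (id 9, lev 3).
Iteration 4: no rows with parent in {9}; recursion stops.
Total rows emitted: 7.

7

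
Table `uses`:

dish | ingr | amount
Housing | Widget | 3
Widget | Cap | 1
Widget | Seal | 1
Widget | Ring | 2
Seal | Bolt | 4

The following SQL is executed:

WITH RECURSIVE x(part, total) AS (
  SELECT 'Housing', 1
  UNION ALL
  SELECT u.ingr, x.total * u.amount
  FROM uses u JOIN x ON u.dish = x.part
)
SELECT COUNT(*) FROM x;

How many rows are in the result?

Base: (Housing, total=1).
Iteration 1: components of {Housing} -> Widget = 1*3 = 3.
Iteration 2: components of {Widget} -> Cap = 3*1 = 3, Ring = 3*2 = 6, Seal = 3*1 = 3.
Iteration 3: components of {Cap,Ring,Seal} -> Bolt = 3*4 = 12.
Iteration 4: no further components; recursion stops.
Total rows emitted: 6.

6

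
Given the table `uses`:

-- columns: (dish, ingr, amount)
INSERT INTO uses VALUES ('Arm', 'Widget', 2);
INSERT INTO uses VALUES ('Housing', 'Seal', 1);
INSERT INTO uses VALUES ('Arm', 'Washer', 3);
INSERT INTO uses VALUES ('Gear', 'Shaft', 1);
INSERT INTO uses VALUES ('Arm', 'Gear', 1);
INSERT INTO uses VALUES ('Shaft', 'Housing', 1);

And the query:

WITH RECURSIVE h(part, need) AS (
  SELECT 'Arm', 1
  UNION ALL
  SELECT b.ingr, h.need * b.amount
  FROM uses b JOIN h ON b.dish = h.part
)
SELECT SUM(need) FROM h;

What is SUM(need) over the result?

Base: (Arm, need=1).
Iteration 1: components of {Arm} -> Gear = 1*1 = 1, Washer = 1*3 = 3, Widget = 1*2 = 2.
Iteration 2: components of {Gear,Washer,Widget} -> Shaft = 1*1 = 1.
Iteration 3: components of {Shaft} -> Housing = 1*1 = 1.
Iteration 4: components of {Housing} -> Seal = 1*1 = 1.
Iteration 5: no further components; recursion stops.
SUM(need) = 1 + 1 + 2 + 3 + 1 + 1 + 1 = 10.

10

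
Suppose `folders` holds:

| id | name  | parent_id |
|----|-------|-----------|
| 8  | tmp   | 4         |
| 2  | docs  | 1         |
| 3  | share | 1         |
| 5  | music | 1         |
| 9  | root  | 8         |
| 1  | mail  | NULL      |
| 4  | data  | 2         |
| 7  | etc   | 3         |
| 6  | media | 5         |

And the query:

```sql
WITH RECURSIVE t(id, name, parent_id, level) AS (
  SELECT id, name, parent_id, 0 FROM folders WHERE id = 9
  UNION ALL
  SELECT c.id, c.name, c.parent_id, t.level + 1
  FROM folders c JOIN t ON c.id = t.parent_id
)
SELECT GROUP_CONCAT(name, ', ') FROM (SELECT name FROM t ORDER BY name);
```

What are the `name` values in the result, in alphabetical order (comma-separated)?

Base: id=9 (root), parent_id=8, level 0.
Iteration 1: join on id=8 -> tmp (id 8, parent_id=4, level 1).
Iteration 2: join on id=4 -> data (id 4, parent_id=2, level 2).
Iteration 3: join on id=2 -> docs (id 2, parent_id=1, level 3).
Iteration 4: join on id=1 -> mail (id 1, parent_id=NULL, level 4).
Iteration 5: parent_id is NULL; no match; recursion stops.

data, docs, mail, root, tmp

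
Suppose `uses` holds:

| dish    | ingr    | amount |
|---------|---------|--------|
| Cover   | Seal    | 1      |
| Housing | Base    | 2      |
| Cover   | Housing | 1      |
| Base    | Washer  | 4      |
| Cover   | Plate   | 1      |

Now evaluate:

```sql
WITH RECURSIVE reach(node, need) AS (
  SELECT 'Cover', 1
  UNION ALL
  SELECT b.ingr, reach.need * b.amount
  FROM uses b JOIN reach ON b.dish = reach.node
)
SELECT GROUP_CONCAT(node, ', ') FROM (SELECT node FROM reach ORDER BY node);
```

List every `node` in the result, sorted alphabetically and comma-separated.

Base: (Cover, need=1).
Iteration 1: components of {Cover} -> Housing = 1*1 = 1, Plate = 1*1 = 1, Seal = 1*1 = 1.
Iteration 2: components of {Housing,Plate,Seal} -> Base = 1*2 = 2.
Iteration 3: components of {Base} -> Washer = 2*4 = 8.
Iteration 4: no further components; recursion stops.

Base, Cover, Housing, Plate, Seal, Washer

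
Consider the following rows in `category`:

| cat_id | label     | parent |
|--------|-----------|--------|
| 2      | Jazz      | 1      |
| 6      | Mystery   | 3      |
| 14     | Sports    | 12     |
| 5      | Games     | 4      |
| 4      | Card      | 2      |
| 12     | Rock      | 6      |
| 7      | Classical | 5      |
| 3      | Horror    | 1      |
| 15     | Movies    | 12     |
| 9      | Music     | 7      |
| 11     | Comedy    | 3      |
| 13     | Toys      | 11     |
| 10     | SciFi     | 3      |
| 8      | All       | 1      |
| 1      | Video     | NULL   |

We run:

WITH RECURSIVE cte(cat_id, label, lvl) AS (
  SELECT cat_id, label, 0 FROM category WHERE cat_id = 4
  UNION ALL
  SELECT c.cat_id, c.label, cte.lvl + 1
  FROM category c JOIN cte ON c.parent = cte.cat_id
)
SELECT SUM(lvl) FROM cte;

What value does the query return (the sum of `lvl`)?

Base: cat_id=4 (Card) at lvl 0.
Iteration 1: rows with parent in {4} -> Games (id 5, lvl 1).
Iteration 2: rows with parent in {5} -> Classical (id 7, lvl 2).
Iteration 3: rows with parent in {7} -> Music (id 9, lvl 3).
Iteration 4: no rows with parent in {9}; recursion stops.
SUM(lvl) = 0 + 1 + 2 + 3 = 6.

6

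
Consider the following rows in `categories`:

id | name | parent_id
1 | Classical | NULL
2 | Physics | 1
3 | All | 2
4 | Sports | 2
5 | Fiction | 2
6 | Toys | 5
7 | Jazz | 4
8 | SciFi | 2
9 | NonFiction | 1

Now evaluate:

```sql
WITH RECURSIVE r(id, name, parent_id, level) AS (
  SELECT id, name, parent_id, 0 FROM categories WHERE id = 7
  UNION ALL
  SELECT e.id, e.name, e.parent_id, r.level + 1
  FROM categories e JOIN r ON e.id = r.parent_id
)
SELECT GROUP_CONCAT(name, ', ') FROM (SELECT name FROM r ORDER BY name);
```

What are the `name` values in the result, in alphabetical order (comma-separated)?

Base: id=7 (Jazz), parent_id=4, level 0.
Iteration 1: join on id=4 -> Sports (id 4, parent_id=2, level 1).
Iteration 2: join on id=2 -> Physics (id 2, parent_id=1, level 2).
Iteration 3: join on id=1 -> Classical (id 1, parent_id=NULL, level 3).
Iteration 4: parent_id is NULL; no match; recursion stops.

Classical, Jazz, Physics, Sports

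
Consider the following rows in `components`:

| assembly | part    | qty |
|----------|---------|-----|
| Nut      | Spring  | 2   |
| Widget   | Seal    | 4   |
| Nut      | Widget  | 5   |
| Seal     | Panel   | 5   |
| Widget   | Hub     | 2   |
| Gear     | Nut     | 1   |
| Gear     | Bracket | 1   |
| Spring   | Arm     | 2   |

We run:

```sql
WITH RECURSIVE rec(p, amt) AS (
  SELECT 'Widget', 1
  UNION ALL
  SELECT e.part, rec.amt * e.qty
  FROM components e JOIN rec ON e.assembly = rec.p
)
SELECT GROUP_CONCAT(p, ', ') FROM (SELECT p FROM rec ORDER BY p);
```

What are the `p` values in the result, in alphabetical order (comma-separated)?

Base: (Widget, amt=1).
Iteration 1: components of {Widget} -> Hub = 1*2 = 2, Seal = 1*4 = 4.
Iteration 2: components of {Hub,Seal} -> Panel = 4*5 = 20.
Iteration 3: no further components; recursion stops.

Hub, Panel, Seal, Widget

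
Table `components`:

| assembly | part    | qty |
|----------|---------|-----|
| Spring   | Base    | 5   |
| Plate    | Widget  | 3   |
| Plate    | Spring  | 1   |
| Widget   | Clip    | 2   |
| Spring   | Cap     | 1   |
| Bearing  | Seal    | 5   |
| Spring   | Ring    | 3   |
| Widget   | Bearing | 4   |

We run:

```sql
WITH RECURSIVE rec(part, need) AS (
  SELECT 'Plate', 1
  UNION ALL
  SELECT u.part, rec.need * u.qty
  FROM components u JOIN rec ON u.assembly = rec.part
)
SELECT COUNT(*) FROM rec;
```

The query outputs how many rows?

Base: (Plate, need=1).
Iteration 1: components of {Plate} -> Spring = 1*1 = 1, Widget = 1*3 = 3.
Iteration 2: components of {Spring,Widget} -> Base = 1*5 = 5, Bearing = 3*4 = 12, Cap = 1*1 = 1, Clip = 3*2 = 6, Ring = 1*3 = 3.
Iteration 3: components of {Base,Bearing,Cap,Clip,Ring} -> Seal = 12*5 = 60.
Iteration 4: no further components; recursion stops.
Total rows emitted: 9.

9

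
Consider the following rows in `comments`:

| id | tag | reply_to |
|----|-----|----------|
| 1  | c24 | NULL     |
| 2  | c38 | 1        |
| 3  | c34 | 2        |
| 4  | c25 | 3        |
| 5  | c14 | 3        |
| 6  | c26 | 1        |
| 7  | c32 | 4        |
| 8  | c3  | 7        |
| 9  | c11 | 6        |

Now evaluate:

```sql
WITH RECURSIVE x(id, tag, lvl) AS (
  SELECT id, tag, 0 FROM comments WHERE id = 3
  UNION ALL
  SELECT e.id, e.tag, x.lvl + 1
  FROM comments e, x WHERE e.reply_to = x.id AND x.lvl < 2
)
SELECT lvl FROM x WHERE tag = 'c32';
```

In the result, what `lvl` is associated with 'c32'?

Base: id=3 (c34) at lvl 0.
Iteration 1: rows with reply_to in {3} -> c25 (id 4, lvl 1), c14 (id 5, lvl 1).
Iteration 2: rows with reply_to in {4,5} -> c32 (id 7, lvl 2).
Iteration 3: lvl < 2 fails for all current rows; recursion stops.

2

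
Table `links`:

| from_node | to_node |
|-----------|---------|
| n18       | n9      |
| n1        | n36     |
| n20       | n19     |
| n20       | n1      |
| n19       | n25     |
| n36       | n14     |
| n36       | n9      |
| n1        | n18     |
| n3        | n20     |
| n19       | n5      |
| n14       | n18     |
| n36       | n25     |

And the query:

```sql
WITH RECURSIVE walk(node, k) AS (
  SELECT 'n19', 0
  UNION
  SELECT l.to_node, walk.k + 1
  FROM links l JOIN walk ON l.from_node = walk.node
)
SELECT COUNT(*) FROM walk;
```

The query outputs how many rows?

3

Base: (n19, k=0).
Iteration 1: edges from {n19} -> (n25, k=1), (n5, k=1).
Iteration 2: no outgoing edges from {n25,n5}; recursion stops.
Total rows emitted: 3.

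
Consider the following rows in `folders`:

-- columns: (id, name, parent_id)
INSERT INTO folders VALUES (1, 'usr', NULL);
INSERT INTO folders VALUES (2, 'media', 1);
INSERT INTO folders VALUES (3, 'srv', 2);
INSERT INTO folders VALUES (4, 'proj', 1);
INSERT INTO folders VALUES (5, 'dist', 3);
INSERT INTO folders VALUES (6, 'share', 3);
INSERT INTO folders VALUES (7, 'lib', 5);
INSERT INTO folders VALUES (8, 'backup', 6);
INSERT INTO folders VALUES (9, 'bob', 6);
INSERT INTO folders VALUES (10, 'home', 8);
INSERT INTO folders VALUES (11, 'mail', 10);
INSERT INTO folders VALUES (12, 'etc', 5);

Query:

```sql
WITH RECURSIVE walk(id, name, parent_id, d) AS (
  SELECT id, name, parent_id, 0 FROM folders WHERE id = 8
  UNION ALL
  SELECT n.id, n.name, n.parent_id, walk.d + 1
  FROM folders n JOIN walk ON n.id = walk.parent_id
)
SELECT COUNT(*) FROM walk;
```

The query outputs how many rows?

5

Base: id=8 (backup), parent_id=6, d 0.
Iteration 1: join on id=6 -> share (id 6, parent_id=3, d 1).
Iteration 2: join on id=3 -> srv (id 3, parent_id=2, d 2).
Iteration 3: join on id=2 -> media (id 2, parent_id=1, d 3).
Iteration 4: join on id=1 -> usr (id 1, parent_id=NULL, d 4).
Iteration 5: parent_id is NULL; no match; recursion stops.
Total rows emitted: 5.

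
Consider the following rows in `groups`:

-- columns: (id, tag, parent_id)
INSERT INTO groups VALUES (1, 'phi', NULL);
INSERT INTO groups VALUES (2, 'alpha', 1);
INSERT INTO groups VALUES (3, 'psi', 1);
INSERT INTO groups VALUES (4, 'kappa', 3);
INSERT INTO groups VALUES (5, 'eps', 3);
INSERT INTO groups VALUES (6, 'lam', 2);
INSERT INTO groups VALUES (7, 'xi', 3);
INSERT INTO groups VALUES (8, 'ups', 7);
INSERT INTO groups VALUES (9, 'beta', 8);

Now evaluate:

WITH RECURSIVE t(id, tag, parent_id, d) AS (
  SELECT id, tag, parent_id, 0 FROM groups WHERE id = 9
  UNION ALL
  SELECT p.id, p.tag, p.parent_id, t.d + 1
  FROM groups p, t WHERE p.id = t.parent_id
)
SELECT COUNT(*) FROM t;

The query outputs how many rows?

5

Base: id=9 (beta), parent_id=8, d 0.
Iteration 1: join on id=8 -> ups (id 8, parent_id=7, d 1).
Iteration 2: join on id=7 -> xi (id 7, parent_id=3, d 2).
Iteration 3: join on id=3 -> psi (id 3, parent_id=1, d 3).
Iteration 4: join on id=1 -> phi (id 1, parent_id=NULL, d 4).
Iteration 5: parent_id is NULL; no match; recursion stops.
Total rows emitted: 5.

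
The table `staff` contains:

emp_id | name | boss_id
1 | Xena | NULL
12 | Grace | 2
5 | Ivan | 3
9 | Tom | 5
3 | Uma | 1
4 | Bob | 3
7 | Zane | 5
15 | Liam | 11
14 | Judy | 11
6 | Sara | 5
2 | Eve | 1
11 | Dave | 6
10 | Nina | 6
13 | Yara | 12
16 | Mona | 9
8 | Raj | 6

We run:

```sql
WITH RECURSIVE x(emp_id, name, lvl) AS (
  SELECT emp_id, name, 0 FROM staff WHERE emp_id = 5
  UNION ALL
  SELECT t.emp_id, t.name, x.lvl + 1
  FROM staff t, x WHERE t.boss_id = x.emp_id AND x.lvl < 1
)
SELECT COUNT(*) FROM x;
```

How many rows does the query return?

4

Base: emp_id=5 (Ivan) at lvl 0.
Iteration 1: rows with boss_id in {5} -> Sara (id 6, lvl 1), Zane (id 7, lvl 1), Tom (id 9, lvl 1).
Iteration 2: lvl < 1 fails for all current rows; recursion stops.
Total rows emitted: 4.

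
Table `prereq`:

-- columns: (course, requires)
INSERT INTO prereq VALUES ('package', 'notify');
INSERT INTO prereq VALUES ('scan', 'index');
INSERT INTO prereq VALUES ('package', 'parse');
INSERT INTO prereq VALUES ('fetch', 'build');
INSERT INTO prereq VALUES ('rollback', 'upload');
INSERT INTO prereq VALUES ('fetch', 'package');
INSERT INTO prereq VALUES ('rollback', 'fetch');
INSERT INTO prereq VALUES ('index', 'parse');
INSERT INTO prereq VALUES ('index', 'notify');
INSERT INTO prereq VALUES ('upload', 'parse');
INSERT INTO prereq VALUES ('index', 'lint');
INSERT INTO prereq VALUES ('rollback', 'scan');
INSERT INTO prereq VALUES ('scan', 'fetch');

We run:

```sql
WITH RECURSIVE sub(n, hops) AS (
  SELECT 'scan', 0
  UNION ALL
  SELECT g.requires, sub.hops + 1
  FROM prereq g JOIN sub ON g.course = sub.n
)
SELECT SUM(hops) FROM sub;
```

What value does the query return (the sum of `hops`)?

Base: (scan, hops=0).
Iteration 1: edges from {scan} -> (fetch, hops=1), (index, hops=1).
Iteration 2: edges from {fetch,index} -> (build, hops=2), (lint, hops=2), (notify, hops=2), (package, hops=2), (parse, hops=2).
Iteration 3: edges from {build,lint,notify,package,parse} -> (notify, hops=3), (parse, hops=3).
Iteration 4: no outgoing edges from {notify,parse}; recursion stops.
SUM(hops) = 0 + 1 + 1 + 2 + 2 + 2 + 2 + 2 + 3 + 3 = 18.

18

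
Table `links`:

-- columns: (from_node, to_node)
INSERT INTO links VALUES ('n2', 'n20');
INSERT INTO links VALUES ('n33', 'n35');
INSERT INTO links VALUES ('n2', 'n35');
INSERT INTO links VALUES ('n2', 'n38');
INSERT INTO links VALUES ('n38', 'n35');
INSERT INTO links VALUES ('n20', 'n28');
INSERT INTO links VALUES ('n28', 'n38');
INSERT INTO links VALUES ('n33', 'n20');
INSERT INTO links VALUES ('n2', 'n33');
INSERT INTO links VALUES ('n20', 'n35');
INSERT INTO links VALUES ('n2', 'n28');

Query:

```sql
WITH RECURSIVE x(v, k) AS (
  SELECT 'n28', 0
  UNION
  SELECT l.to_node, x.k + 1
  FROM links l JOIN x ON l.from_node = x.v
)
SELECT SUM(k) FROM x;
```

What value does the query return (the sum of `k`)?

Base: (n28, k=0).
Iteration 1: edges from {n28} -> (n38, k=1).
Iteration 2: edges from {n38} -> (n35, k=2).
Iteration 3: no outgoing edges from {n35}; recursion stops.
SUM(k) = 0 + 1 + 2 = 3.

3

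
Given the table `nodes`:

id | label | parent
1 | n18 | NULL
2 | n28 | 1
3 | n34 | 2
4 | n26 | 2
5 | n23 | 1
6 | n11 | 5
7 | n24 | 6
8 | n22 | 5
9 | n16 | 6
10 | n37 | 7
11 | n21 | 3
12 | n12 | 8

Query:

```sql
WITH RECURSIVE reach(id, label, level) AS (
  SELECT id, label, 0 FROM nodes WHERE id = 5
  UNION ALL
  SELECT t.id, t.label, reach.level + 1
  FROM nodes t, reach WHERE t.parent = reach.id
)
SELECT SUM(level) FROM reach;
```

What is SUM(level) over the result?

Base: id=5 (n23) at level 0.
Iteration 1: rows with parent in {5} -> n11 (id 6, level 1), n22 (id 8, level 1).
Iteration 2: rows with parent in {6,8} -> n24 (id 7, level 2), n16 (id 9, level 2), n12 (id 12, level 2).
Iteration 3: rows with parent in {7,9,12} -> n37 (id 10, level 3).
Iteration 4: no rows with parent in {10}; recursion stops.
SUM(level) = 0 + 1 + 1 + 2 + 2 + 2 + 3 = 11.

11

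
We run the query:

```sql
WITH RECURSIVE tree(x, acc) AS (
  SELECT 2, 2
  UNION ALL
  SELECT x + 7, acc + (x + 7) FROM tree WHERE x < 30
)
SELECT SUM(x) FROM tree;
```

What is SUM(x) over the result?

80

Base: x=2, acc=2.
Iteration 1: 2 < 30 holds -> x = 2 + 7 = 9, acc = 2 + 9 = 11.
Iteration 2: 9 < 30 holds -> x = 9 + 7 = 16, acc = 11 + 16 = 27.
Iteration 3: 16 < 30 holds -> x = 16 + 7 = 23, acc = 27 + 23 = 50.
Iteration 4: 23 < 30 holds -> x = 23 + 7 = 30, acc = 50 + 30 = 80.
Iteration 5: 30 < 30 fails; recursion stops.
SUM(x) = 2 + 9 + 16 + 23 + 30 = 80.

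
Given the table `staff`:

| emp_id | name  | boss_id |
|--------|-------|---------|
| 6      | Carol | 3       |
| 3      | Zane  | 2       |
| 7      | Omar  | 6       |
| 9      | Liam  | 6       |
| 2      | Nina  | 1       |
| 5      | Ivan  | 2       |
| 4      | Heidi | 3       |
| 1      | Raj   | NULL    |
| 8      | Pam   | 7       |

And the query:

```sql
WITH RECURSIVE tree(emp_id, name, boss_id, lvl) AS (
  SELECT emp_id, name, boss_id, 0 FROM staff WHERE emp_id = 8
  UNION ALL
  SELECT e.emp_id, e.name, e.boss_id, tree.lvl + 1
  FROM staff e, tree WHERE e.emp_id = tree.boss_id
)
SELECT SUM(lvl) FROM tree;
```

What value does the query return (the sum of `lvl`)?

Base: emp_id=8 (Pam), boss_id=7, lvl 0.
Iteration 1: join on emp_id=7 -> Omar (id 7, boss_id=6, lvl 1).
Iteration 2: join on emp_id=6 -> Carol (id 6, boss_id=3, lvl 2).
Iteration 3: join on emp_id=3 -> Zane (id 3, boss_id=2, lvl 3).
Iteration 4: join on emp_id=2 -> Nina (id 2, boss_id=1, lvl 4).
Iteration 5: join on emp_id=1 -> Raj (id 1, boss_id=NULL, lvl 5).
Iteration 6: boss_id is NULL; no match; recursion stops.
SUM(lvl) = 0 + 1 + 2 + 3 + 4 + 5 = 15.

15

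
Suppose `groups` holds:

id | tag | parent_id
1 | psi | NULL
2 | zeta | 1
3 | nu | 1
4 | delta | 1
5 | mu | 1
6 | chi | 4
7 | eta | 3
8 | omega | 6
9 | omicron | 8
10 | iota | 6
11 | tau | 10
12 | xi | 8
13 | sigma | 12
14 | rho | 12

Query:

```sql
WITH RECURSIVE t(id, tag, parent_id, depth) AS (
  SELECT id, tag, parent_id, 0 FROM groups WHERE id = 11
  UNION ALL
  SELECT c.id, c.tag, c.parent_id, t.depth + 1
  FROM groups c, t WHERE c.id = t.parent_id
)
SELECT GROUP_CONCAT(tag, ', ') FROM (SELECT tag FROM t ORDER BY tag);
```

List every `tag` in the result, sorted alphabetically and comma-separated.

Base: id=11 (tau), parent_id=10, depth 0.
Iteration 1: join on id=10 -> iota (id 10, parent_id=6, depth 1).
Iteration 2: join on id=6 -> chi (id 6, parent_id=4, depth 2).
Iteration 3: join on id=4 -> delta (id 4, parent_id=1, depth 3).
Iteration 4: join on id=1 -> psi (id 1, parent_id=NULL, depth 4).
Iteration 5: parent_id is NULL; no match; recursion stops.

chi, delta, iota, psi, tau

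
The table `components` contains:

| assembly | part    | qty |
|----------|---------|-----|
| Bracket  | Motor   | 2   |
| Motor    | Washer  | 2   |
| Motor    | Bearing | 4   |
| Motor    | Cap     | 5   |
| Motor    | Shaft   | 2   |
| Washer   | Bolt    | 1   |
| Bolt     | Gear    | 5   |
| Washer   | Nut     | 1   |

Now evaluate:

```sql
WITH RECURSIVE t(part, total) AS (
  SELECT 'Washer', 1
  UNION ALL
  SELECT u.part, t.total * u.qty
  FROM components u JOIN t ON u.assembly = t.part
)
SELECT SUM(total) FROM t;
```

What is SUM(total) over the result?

Base: (Washer, total=1).
Iteration 1: components of {Washer} -> Bolt = 1*1 = 1, Nut = 1*1 = 1.
Iteration 2: components of {Bolt,Nut} -> Gear = 1*5 = 5.
Iteration 3: no further components; recursion stops.
SUM(total) = 1 + 1 + 1 + 5 = 8.

8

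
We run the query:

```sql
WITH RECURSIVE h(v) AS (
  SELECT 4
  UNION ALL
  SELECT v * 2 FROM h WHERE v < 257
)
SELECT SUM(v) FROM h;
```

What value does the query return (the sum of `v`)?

Base: v=4.
Iteration 1: 4 < 257 holds -> v = 4 * 2 = 8.
Iteration 2: 8 < 257 holds -> v = 8 * 2 = 16.
Iteration 3: 16 < 257 holds -> v = 16 * 2 = 32.
Iteration 4: 32 < 257 holds -> v = 32 * 2 = 64.
Iteration 5: 64 < 257 holds -> v = 64 * 2 = 128.
Iteration 6: 128 < 257 holds -> v = 128 * 2 = 256.
Iteration 7: 256 < 257 holds -> v = 256 * 2 = 512.
Iteration 8: 512 < 257 fails; recursion stops.
SUM(v) = 4 + 8 + 16 + 32 + 64 + 128 + 256 + 512 = 1020.

1020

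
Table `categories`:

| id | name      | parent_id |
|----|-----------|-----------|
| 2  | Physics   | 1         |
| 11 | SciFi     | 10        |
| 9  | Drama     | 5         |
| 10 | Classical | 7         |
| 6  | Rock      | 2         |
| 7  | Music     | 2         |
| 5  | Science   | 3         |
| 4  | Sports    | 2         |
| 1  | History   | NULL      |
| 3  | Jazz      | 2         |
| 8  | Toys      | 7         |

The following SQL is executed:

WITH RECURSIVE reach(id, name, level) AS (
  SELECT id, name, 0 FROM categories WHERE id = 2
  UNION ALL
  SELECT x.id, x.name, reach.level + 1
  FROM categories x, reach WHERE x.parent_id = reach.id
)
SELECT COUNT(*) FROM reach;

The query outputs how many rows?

Base: id=2 (Physics) at level 0.
Iteration 1: rows with parent_id in {2} -> Jazz (id 3, level 1), Sports (id 4, level 1), Rock (id 6, level 1), Music (id 7, level 1).
Iteration 2: rows with parent_id in {3,4,6,7} -> Science (id 5, level 2), Toys (id 8, level 2), Classical (id 10, level 2).
Iteration 3: rows with parent_id in {5,8,10} -> Drama (id 9, level 3), SciFi (id 11, level 3).
Iteration 4: no rows with parent_id in {9,11}; recursion stops.
Total rows emitted: 10.

10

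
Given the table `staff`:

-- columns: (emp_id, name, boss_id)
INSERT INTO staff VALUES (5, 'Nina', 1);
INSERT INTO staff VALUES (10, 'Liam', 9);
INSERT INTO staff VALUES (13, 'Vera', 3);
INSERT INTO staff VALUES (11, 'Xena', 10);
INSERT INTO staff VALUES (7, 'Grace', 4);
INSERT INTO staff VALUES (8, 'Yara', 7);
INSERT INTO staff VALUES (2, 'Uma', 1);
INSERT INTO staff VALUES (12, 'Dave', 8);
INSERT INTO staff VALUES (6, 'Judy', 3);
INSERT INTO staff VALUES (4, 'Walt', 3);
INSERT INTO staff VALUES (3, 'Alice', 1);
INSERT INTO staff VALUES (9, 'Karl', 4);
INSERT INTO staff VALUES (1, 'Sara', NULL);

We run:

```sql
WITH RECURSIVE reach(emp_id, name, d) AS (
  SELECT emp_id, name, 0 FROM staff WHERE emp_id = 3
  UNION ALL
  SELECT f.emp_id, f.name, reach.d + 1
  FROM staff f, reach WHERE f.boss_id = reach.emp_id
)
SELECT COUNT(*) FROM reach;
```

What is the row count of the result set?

Base: emp_id=3 (Alice) at d 0.
Iteration 1: rows with boss_id in {3} -> Walt (id 4, d 1), Judy (id 6, d 1), Vera (id 13, d 1).
Iteration 2: rows with boss_id in {4,6,13} -> Grace (id 7, d 2), Karl (id 9, d 2).
Iteration 3: rows with boss_id in {7,9} -> Yara (id 8, d 3), Liam (id 10, d 3).
Iteration 4: rows with boss_id in {8,10} -> Xena (id 11, d 4), Dave (id 12, d 4).
Iteration 5: no rows with boss_id in {11,12}; recursion stops.
Total rows emitted: 10.

10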